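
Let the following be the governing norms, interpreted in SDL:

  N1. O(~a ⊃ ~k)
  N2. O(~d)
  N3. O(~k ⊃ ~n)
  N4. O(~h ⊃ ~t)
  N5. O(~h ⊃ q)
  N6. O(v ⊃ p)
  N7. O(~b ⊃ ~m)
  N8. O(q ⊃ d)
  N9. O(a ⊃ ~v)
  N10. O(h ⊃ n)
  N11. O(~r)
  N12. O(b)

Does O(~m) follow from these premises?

No

Premise 7 is O(~b ⊃ ~m), but O(~b) is not derivable from the premises, so it does not yield O(~m).
No other premise forces O(~m). An ideal world satisfying every premise can still have ~m false, so O(~m) is not derivable.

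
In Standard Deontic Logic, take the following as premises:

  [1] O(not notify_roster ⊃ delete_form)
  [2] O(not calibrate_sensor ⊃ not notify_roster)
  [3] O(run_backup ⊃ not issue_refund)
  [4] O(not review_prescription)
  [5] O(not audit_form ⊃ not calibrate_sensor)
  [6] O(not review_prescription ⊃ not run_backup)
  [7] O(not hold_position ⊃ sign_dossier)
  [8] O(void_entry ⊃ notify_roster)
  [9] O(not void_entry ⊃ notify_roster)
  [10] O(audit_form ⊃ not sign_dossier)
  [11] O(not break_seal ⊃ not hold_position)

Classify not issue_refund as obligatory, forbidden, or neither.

Neither

Premise 3 is O(run_backup ⊃ not issue_refund), but O(run_backup) is not derivable from the premises, so it does not yield O(not issue_refund).
No premise or chain of K-axiom applications forces O(not issue_refund), and none forces O(issue_refund). So not issue_refund is neither obligatory nor forbidden under these norms.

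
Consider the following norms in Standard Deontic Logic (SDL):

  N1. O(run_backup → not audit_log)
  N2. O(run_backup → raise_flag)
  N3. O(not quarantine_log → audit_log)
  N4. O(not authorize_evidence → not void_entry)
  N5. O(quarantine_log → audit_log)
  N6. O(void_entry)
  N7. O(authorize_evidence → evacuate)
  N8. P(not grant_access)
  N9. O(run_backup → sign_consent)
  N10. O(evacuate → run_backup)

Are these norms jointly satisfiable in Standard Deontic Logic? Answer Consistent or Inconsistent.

Premises 3 and 5 cover both cases: O(not quarantine_log → audit_log) and O(quarantine_log → audit_log). Since not quarantine_log ∨ quarantine_log is a tautology, O(audit_log) follows.
Premise 1, O(run_backup → not audit_log), contraposes to O(audit_log → not run_backup); with O(audit_log) we get O(not run_backup).
Premise 10 is O(evacuate → run_backup); contrapositively O(not run_backup → not evacuate). Since O(not run_backup) holds, K gives O(not evacuate).
Premise 7, O(authorize_evidence → evacuate), contraposes to O(not evacuate → not authorize_evidence); with O(not evacuate) we get O(not authorize_evidence).
Premise 4 is O(not authorize_evidence → not void_entry); since O(not authorize_evidence), deontic closure gives O(not void_entry).
But premise 6 directly asserts O(void_entry).
We now have both O(not void_entry) and O(void_entry) — void_entry is simultaneously obligatory and forbidden, violating the D-axiom.

Inconsistent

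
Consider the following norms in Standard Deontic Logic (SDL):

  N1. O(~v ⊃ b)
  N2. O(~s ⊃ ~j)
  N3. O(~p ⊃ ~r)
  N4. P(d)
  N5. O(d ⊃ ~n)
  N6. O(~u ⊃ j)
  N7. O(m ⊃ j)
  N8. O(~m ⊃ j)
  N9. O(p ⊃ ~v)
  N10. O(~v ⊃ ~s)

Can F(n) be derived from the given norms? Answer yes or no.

No

Premise 5 is O(d ⊃ ~n), but O(d) is not derivable from the premises (the permission P(d) asserts only ~O(~d), not O(d)), so it does not yield O(~n).
No other premise forces O(~n). An ideal world satisfying every premise can still have n true, so F(n) is not derivable.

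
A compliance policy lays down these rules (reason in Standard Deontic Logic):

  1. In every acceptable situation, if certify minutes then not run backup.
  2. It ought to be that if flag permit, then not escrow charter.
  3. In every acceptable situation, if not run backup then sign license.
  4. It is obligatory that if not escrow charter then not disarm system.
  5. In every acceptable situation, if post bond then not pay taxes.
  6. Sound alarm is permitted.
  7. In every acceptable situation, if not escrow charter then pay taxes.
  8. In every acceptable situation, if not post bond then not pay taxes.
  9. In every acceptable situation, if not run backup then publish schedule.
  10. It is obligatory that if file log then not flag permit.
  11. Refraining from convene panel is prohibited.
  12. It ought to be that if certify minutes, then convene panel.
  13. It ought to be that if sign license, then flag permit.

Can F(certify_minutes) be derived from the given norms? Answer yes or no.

Yes

By case analysis on ¬post_bond: premise 8 gives O(¬post_bond → ¬pay_taxes) and premise 5 gives O(post_bond → ¬pay_taxes), so O(¬pay_taxes) either way.
The contrapositive of premise 7 (O(¬escrow_charter → pay_taxes)) is O(¬pay_taxes → escrow_charter), and O(¬pay_taxes) is already established, so O(escrow_charter).
The contrapositive of premise 2 (O(flag_permit → ¬escrow_charter)) is O(escrow_charter → ¬flag_permit), and O(escrow_charter) is already established, so O(¬flag_permit).
Premise 13, O(sign_license → flag_permit), contraposes to O(¬flag_permit → ¬sign_license); with O(¬flag_permit) we get O(¬sign_license).
Premise 3, O(¬run_backup → sign_license), contraposes to O(¬sign_license → run_backup); with O(¬sign_license) we get O(run_backup).
The contrapositive of premise 1 (O(certify_minutes → ¬run_backup)) is O(run_backup → ¬certify_minutes), and O(run_backup) is already established, so O(¬certify_minutes).
Premises 4, 6, 9, 10, 11, 12 do not contribute to this derivation.
So O(¬certify_minutes) holds, i.e. F(certify_minutes). The claim follows.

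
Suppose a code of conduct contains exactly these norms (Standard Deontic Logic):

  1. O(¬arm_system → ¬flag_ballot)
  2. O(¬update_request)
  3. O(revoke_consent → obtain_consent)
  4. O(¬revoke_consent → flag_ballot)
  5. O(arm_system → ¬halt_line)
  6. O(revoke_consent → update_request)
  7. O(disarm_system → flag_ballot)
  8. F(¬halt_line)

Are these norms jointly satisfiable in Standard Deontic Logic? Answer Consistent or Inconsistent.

Inconsistent

Premise 2 states O(¬update_request) outright.
Premise 6, O(revoke_consent → update_request), contraposes to O(¬update_request → ¬revoke_consent); with O(¬update_request) we get O(¬revoke_consent).
Premise 4 is O(¬revoke_consent → flag_ballot); since O(¬revoke_consent), deontic closure gives O(flag_ballot).
Premise 1, O(¬arm_system → ¬flag_ballot), contraposes to O(flag_ballot → arm_system); with O(flag_ballot) we get O(arm_system).
Applying K to premise 5 (O(arm_system → ¬halt_line)) and O(arm_system) yields O(¬halt_line).
But premise 8, F(¬halt_line), means O(halt_line).
We now have both O(¬halt_line) and O(halt_line) — halt_line is simultaneously obligatory and forbidden, violating the D-axiom.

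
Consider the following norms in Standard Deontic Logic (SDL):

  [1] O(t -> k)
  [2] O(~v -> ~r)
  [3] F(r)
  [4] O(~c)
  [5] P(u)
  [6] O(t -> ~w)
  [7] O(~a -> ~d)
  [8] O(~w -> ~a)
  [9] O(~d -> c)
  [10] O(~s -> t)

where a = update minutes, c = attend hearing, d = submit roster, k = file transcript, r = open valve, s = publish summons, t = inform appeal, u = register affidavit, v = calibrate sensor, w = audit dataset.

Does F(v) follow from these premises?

Premise 2 is O(~v -> ~r); even if O(~r) held, inferring O(~v) would be affirming the consequent — invalid.
No other premise forces O(~v). An ideal world satisfying every premise can still have v true, so F(v) is not derivable.

No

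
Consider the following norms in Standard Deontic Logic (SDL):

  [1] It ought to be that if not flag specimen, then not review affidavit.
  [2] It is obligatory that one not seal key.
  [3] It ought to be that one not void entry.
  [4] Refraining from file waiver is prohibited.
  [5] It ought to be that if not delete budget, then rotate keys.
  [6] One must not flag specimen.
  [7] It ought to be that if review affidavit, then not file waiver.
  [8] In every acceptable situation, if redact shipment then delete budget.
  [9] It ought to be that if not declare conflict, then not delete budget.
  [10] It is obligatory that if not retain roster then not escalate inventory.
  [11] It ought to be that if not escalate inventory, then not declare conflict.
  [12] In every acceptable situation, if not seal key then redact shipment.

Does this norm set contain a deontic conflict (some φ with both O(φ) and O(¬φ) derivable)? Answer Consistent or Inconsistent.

Consistent

Premise 7 is O(review_affidavit → ¬file_waiver), but O(review_affidavit) is not derivable from the premises, so it does not yield O(¬file_waiver).
So O(¬file_waiver) is not derivable, and the apparent clash with O(file_waiver) does not arise.
A world satisfying every obligation exists (e.g. declare_conflict=true, delete_budget=true, escalate_inventory=true, file_waiver=true, flag_specimen=false, redact_shipment=true, retain_roster=true, review_affidavit=false, rotate_keys=false, seal_key=false, void_entry=false); no atom is both obligatory and forbidden, so the set is consistent.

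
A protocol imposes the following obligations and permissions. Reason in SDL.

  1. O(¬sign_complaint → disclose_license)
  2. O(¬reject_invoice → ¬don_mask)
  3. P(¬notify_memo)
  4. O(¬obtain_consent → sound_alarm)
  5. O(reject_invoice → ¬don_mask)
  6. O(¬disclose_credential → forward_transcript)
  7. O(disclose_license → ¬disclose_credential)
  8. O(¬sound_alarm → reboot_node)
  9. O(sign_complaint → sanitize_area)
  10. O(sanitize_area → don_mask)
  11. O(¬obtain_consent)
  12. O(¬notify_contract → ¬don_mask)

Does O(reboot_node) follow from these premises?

No

Premise 8 is O(¬sound_alarm → reboot_node), but O(¬sound_alarm) is not derivable from the premises, so it does not yield O(reboot_node).
No other premise forces O(reboot_node). An ideal world satisfying every premise can still have reboot_node false, so O(reboot_node) is not derivable.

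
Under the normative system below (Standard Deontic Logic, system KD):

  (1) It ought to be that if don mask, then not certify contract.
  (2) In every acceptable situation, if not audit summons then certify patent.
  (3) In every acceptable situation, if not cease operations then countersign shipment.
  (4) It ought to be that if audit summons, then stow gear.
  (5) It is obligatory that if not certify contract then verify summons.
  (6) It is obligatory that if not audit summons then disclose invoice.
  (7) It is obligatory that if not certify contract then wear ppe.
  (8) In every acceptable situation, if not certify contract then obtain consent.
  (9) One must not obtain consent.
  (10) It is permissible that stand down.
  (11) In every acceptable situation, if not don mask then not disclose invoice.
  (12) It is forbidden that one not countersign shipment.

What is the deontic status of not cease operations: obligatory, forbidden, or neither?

Neither

Premise 3 is O(¬cease_operations → countersign_shipment); even if O(countersign_shipment) held, inferring O(¬cease_operations) would be affirming the consequent — invalid.
No premise or chain of K-axiom applications forces O(¬cease_operations), and none forces O(cease_operations). So ¬cease_operations is neither obligatory nor forbidden under these norms.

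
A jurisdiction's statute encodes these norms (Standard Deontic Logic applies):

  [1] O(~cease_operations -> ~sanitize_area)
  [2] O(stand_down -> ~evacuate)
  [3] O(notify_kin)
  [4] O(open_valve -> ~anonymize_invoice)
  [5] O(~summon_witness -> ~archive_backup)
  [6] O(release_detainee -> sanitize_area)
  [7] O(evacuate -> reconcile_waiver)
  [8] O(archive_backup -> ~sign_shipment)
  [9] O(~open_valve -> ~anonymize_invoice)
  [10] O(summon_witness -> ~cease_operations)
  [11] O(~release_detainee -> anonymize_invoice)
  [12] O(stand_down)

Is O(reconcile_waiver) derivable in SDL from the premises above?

No

Premise 7 is O(evacuate -> reconcile_waiver), but O(evacuate) is not derivable from the premises, so it does not yield O(reconcile_waiver).
No other premise forces O(reconcile_waiver). An ideal world satisfying every premise can still have reconcile_waiver false, so O(reconcile_waiver) is not derivable.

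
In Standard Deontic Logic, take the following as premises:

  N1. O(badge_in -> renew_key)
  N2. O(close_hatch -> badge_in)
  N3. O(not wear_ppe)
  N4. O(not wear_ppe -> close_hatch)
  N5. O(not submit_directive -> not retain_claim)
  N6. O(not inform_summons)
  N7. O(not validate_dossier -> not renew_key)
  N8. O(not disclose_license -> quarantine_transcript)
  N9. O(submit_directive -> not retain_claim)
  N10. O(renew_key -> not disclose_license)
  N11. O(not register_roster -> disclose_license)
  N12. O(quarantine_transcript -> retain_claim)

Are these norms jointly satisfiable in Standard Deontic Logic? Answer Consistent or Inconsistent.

Inconsistent

Premises 9 and 5 are O(submit_directive -> not retain_claim) and O(not submit_directive -> not retain_claim); every ideal world satisfies submit_directive or not submit_directive, so in either case not retain_claim holds — hence O(not retain_claim).
The contrapositive of premise 12 (O(quarantine_transcript -> retain_claim)) is O(not retain_claim -> not quarantine_transcript), and O(not retain_claim) is already established, so O(not quarantine_transcript).
The contrapositive of premise 8 (O(not disclose_license -> quarantine_transcript)) is O(not quarantine_transcript -> disclose_license), and O(not quarantine_transcript) is already established, so O(disclose_license).
Premise 10 is O(renew_key -> not disclose_license); contrapositively O(disclose_license -> not renew_key). Since O(disclose_license) holds, K gives O(not renew_key).
Premise 1, O(badge_in -> renew_key), contraposes to O(not renew_key -> not badge_in); with O(not renew_key) we get O(not badge_in).
The contrapositive of premise 2 (O(close_hatch -> badge_in)) is O(not badge_in -> not close_hatch), and O(not badge_in) is already established, so O(not close_hatch).
The contrapositive of premise 4 (O(not wear_ppe -> close_hatch)) is O(not close_hatch -> wear_ppe), and O(not close_hatch) is already established, so O(wear_ppe).
But premise 3 directly asserts O(not wear_ppe).
We now have both O(wear_ppe) and O(not wear_ppe) — wear_ppe is simultaneously obligatory and forbidden, violating the D-axiom.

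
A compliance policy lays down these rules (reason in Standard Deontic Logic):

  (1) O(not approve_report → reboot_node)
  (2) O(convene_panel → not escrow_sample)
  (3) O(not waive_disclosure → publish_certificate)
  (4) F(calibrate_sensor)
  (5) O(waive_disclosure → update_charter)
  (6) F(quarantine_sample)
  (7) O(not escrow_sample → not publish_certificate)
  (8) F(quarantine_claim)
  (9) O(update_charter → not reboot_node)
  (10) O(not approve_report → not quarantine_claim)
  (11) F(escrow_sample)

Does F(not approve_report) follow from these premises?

Premise 11 is F(escrow_sample), i.e. O(not escrow_sample).
From O(not escrow_sample) and premise 7, O(not escrow_sample → not publish_certificate), we obtain O(not publish_certificate).
The contrapositive of premise 3 (O(not waive_disclosure → publish_certificate)) is O(not publish_certificate → waive_disclosure), and O(not publish_certificate) is already established, so O(waive_disclosure).
From O(waive_disclosure) and premise 5, O(waive_disclosure → update_charter), we obtain O(update_charter).
Applying K to premise 9 (O(update_charter → not reboot_node)) and O(update_charter) yields O(not reboot_node).
The contrapositive of premise 1 (O(not approve_report → reboot_node)) is O(not reboot_node → approve_report), and O(not reboot_node) is already established, so O(approve_report).
Premises 2, 4, 6, 8, 10 do not contribute to this derivation.
So O(approve_report) holds, i.e. F(not approve_report). The claim follows.

Yes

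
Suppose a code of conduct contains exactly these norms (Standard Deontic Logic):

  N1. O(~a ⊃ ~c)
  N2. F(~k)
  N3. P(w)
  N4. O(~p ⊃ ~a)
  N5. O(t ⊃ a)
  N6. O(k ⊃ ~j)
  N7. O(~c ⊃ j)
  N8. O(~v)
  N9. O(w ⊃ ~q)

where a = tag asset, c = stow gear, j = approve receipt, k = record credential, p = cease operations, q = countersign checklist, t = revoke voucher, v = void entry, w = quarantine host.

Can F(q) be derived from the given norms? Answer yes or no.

Premise 9 is O(w ⊃ ~q), but O(w) is not derivable from the premises (the permission P(w) asserts only ~O(~w), not O(w)), so it does not yield O(~q).
No other premise forces O(~q). An ideal world satisfying every premise can still have q true, so F(q) is not derivable.

No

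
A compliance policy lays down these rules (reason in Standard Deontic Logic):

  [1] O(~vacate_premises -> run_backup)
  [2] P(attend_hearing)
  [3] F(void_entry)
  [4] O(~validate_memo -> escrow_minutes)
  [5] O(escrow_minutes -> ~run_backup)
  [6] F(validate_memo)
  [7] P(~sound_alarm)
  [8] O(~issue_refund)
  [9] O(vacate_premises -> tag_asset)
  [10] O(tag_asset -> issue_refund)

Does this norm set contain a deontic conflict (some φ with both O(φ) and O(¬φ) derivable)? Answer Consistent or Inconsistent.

Inconsistent

Premise 8 states O(~issue_refund) outright.
Premise 10 is O(tag_asset -> issue_refund); contrapositively O(~issue_refund -> ~tag_asset). Since O(~issue_refund) holds, K gives O(~tag_asset).
The contrapositive of premise 9 (O(vacate_premises -> tag_asset)) is O(~tag_asset -> ~vacate_premises), and O(~tag_asset) is already established, so O(~vacate_premises).
From O(~vacate_premises) and premise 1, O(~vacate_premises -> run_backup), we obtain O(run_backup).
Premise 5, O(escrow_minutes -> ~run_backup), contraposes to O(run_backup -> ~escrow_minutes); with O(run_backup) we get O(~escrow_minutes).
Premise 4, O(~validate_memo -> escrow_minutes), contraposes to O(~escrow_minutes -> validate_memo); with O(~escrow_minutes) we get O(validate_memo).
Yet premise 6 is F(validate_memo), i.e. O(~validate_memo).
We now have both O(validate_memo) and O(~validate_memo) — validate_memo is simultaneously obligatory and forbidden, violating the D-axiom.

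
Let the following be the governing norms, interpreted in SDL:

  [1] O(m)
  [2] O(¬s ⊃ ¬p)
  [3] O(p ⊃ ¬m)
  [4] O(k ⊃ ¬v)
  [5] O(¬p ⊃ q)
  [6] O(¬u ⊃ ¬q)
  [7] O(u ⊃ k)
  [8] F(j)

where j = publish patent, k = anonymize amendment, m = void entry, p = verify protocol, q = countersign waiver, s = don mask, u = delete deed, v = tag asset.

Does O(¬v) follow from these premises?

From premise 1 we have O(m).
Premise 3, O(p ⊃ ¬m), contraposes to O(m ⊃ ¬p); with O(m) we get O(¬p).
Applying K to premise 5 (O(¬p ⊃ q)) and O(¬p) yields O(q).
Premise 6, O(¬u ⊃ ¬q), contraposes to O(q ⊃ u); with O(q) we get O(u).
Premise 7 is O(u ⊃ k); since O(u), deontic closure gives O(k).
With premise 4, O(k ⊃ ¬v), the K-axiom yields O(¬v).
Premises 2, 8 do not contribute to this derivation.
So O(¬v) follows.

Yes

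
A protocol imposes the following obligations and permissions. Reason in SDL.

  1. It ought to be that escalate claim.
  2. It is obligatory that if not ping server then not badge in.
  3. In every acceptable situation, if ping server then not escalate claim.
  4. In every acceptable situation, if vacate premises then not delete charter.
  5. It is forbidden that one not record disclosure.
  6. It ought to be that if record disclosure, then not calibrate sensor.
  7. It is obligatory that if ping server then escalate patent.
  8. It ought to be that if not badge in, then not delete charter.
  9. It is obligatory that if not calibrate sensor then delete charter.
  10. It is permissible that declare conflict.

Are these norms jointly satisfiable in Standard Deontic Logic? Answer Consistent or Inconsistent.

Inconsistent

Premise 1 gives O(escalate_claim).
Premise 3 is O(ping_server → ¬escalate_claim); contrapositively O(escalate_claim → ¬ping_server). Since O(escalate_claim) holds, K gives O(¬ping_server).
Premise 2 is O(¬ping_server → ¬badge_in); since O(¬ping_server), deontic closure gives O(¬badge_in).
Applying K to premise 8 (O(¬badge_in → ¬delete_charter)) and O(¬badge_in) yields O(¬delete_charter).
The contrapositive of premise 9 (O(¬calibrate_sensor → delete_charter)) is O(¬delete_charter → calibrate_sensor), and O(¬delete_charter) is already established, so O(calibrate_sensor).
The contrapositive of premise 6 (O(record_disclosure → ¬calibrate_sensor)) is O(calibrate_sensor → ¬record_disclosure), and O(calibrate_sensor) is already established, so O(¬record_disclosure).
But premise 5, F(¬record_disclosure), means O(record_disclosure).
We now have both O(¬record_disclosure) and O(record_disclosure) — record_disclosure is simultaneously obligatory and forbidden, violating the D-axiom.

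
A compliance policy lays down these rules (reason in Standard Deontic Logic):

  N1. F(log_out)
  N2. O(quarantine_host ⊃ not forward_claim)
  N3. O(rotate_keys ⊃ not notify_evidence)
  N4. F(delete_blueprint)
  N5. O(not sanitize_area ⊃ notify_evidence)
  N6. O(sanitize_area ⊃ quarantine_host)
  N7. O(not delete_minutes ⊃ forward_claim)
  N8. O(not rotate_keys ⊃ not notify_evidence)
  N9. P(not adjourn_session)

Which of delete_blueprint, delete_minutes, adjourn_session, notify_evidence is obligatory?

delete_minutes

By case analysis on not rotate_keys: premise 8 gives O(not rotate_keys ⊃ not notify_evidence) and premise 3 gives O(rotate_keys ⊃ not notify_evidence), so O(not notify_evidence) either way.
The contrapositive of premise 5 (O(not sanitize_area ⊃ notify_evidence)) is O(not notify_evidence ⊃ sanitize_area), and O(not notify_evidence) is already established, so O(sanitize_area).
Premise 6 is O(sanitize_area ⊃ quarantine_host); since O(sanitize_area), deontic closure gives O(quarantine_host).
Premise 2 is O(quarantine_host ⊃ not forward_claim); since O(quarantine_host), deontic closure gives O(not forward_claim).
Premise 7, O(not delete_minutes ⊃ forward_claim), contraposes to O(not forward_claim ⊃ delete_minutes); with O(not forward_claim) we get O(delete_minutes).
So O(delete_minutes) holds — delete_minutes is obligatory. None of the other listed options is made obligatory by any chain of premises.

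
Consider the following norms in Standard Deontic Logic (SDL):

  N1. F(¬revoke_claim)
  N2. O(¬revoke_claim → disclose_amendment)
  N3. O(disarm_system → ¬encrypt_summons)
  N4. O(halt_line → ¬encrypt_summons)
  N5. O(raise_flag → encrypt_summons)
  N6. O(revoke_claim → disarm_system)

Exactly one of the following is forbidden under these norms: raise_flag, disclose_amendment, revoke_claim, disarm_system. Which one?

raise_flag

F(¬revoke_claim) at premise 1 means O(revoke_claim).
From O(revoke_claim) and premise 6, O(revoke_claim → disarm_system), we obtain O(disarm_system).
Premise 3 is O(disarm_system → ¬encrypt_summons); since O(disarm_system), deontic closure gives O(¬encrypt_summons).
Premise 5, O(raise_flag → encrypt_summons), contraposes to O(¬encrypt_summons → ¬raise_flag); with O(¬encrypt_summons) we get O(¬raise_flag).
So O(¬raise_flag) holds, i.e. raise_flag is forbidden. None of the other listed options is forbidden under the premises.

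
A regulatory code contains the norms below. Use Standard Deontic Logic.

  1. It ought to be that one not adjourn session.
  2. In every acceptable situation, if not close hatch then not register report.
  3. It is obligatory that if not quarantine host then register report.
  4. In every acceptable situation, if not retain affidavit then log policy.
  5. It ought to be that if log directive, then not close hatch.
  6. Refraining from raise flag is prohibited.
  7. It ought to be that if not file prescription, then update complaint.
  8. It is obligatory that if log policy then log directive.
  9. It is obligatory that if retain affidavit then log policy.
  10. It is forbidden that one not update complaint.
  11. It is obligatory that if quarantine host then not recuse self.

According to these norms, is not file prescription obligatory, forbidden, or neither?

Premise 7 is O(¬file_prescription → update_complaint); even if O(update_complaint) held, inferring O(¬file_prescription) would be affirming the consequent — invalid.
No premise or chain of K-axiom applications forces O(¬file_prescription), and none forces O(file_prescription). So ¬file_prescription is neither obligatory nor forbidden under these norms.

Neither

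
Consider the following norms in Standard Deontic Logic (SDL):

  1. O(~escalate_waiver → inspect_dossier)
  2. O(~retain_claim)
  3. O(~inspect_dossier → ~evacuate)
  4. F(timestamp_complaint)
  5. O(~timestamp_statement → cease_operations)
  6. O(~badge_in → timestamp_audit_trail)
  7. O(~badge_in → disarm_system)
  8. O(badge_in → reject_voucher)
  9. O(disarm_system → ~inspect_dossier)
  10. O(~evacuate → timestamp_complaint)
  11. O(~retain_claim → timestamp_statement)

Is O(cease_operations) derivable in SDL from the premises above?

No

Premise 5 is O(~timestamp_statement → cease_operations), but O(~timestamp_statement) is not derivable from the premises, so it does not yield O(cease_operations).
No other premise forces O(cease_operations). An ideal world satisfying every premise can still have cease_operations false, so O(cease_operations) is not derivable.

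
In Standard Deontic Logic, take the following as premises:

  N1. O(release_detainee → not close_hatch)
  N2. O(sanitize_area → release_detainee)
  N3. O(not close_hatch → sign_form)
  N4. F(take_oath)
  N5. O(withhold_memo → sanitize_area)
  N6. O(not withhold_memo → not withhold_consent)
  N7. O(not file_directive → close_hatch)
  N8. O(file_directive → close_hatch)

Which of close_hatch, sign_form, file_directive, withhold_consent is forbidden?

withhold_consent

Premises 8 and 7 cover both cases: O(file_directive → close_hatch) and O(not file_directive → close_hatch). Since file_directive ∨ not file_directive is a tautology, O(close_hatch) follows.
The contrapositive of premise 1 (O(release_detainee → not close_hatch)) is O(close_hatch → not release_detainee), and O(close_hatch) is already established, so O(not release_detainee).
Premise 2 is O(sanitize_area → release_detainee); contrapositively O(not release_detainee → not sanitize_area). Since O(not release_detainee) holds, K gives O(not sanitize_area).
Premise 5, O(withhold_memo → sanitize_area), contraposes to O(not sanitize_area → not withhold_memo); with O(not sanitize_area) we get O(not withhold_memo).
From O(not withhold_memo) and premise 6, O(not withhold_memo → not withhold_consent), we obtain O(not withhold_consent).
So O(not withhold_consent) holds, i.e. withhold_consent is forbidden. None of the other listed options is forbidden under the premises.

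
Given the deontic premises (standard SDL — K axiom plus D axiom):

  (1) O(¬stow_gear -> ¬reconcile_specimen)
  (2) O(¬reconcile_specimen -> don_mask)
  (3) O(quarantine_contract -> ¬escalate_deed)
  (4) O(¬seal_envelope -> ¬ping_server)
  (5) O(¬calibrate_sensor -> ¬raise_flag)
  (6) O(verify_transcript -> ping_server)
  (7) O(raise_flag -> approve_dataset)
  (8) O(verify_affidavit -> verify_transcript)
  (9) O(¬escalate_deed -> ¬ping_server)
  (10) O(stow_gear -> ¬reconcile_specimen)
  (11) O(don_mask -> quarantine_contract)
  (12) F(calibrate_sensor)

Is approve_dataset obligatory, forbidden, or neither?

Premise 7 is O(raise_flag -> approve_dataset), but O(raise_flag) is not derivable from the premises, so it does not yield O(approve_dataset).
No premise or chain of K-axiom applications forces O(approve_dataset), and none forces O(¬approve_dataset). So approve_dataset is neither obligatory nor forbidden under these norms.

Neither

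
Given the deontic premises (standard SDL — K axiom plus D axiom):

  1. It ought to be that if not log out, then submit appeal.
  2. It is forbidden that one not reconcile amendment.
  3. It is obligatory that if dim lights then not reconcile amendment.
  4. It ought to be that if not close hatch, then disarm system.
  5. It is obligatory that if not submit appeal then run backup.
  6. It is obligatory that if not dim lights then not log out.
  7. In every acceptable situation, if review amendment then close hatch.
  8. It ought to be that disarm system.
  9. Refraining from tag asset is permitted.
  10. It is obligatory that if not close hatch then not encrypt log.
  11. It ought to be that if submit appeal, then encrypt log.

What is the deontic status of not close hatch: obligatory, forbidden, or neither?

F(¬reconcile_amendment) at premise 2 means O(reconcile_amendment).
The contrapositive of premise 3 (O(dim_lights → ¬reconcile_amendment)) is O(reconcile_amendment → ¬dim_lights), and O(reconcile_amendment) is already established, so O(¬dim_lights).
Premise 6 is O(¬dim_lights → ¬log_out); since O(¬dim_lights), deontic closure gives O(¬log_out).
Premise 1 is O(¬log_out → submit_appeal); since O(¬log_out), deontic closure gives O(submit_appeal).
Applying K to premise 11 (O(submit_appeal → encrypt_log)) and O(submit_appeal) yields O(encrypt_log).
Premise 10, O(¬close_hatch → ¬encrypt_log), contraposes to O(encrypt_log → close_hatch); with O(encrypt_log) we get O(close_hatch).
Premises 4, 5, 7, 8, 9 do not contribute to this derivation.
Thus O(close_hatch), which is F(¬close_hatch): ¬close_hatch is forbidden.

Forbidden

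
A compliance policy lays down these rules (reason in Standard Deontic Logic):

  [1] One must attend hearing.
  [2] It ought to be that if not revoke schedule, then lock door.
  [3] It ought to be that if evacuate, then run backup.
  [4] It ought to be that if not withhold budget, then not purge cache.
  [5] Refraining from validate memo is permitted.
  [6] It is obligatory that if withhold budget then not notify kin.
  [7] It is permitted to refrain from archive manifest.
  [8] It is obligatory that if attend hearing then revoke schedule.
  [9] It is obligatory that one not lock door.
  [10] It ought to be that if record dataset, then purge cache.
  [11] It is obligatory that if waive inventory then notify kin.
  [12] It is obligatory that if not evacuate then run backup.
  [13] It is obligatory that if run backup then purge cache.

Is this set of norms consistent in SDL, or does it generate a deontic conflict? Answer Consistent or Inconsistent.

Premise 2 is O(¬revoke_schedule → lock_door), but O(¬revoke_schedule) is not derivable from the premises, so it does not yield O(lock_door).
So O(lock_door) is not derivable, and the apparent clash with O(¬lock_door) does not arise.
A world satisfying every obligation exists (e.g. archive_manifest=false, attend_hearing=true, evacuate=false, lock_door=false, notify_kin=false, purge_cache=true, record_dataset=false, revoke_schedule=true, run_backup=true, validate_memo=false, waive_inventory=false, withhold_budget=true); no atom is both obligatory and forbidden, so the set is consistent.

Consistent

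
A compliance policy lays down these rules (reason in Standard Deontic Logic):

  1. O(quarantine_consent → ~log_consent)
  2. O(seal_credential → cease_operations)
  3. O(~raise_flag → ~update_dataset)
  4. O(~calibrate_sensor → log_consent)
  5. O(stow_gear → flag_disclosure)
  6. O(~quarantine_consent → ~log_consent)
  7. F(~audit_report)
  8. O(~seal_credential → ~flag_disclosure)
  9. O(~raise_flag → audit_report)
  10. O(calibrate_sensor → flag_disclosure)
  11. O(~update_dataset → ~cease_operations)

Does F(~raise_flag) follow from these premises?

Yes

Premises 6 and 1 are O(~quarantine_consent → ~log_consent) and O(quarantine_consent → ~log_consent); every ideal world satisfies ~quarantine_consent or quarantine_consent, so in either case ~log_consent holds — hence O(~log_consent).
The contrapositive of premise 4 (O(~calibrate_sensor → log_consent)) is O(~log_consent → calibrate_sensor), and O(~log_consent) is already established, so O(calibrate_sensor).
Premise 10 is O(calibrate_sensor → flag_disclosure); since O(calibrate_sensor), deontic closure gives O(flag_disclosure).
Premise 8, O(~seal_credential → ~flag_disclosure), contraposes to O(flag_disclosure → seal_credential); with O(flag_disclosure) we get O(seal_credential).
From O(seal_credential) and premise 2, O(seal_credential → cease_operations), we obtain O(cease_operations).
Premise 11 is O(~update_dataset → ~cease_operations); contrapositively O(cease_operations → update_dataset). Since O(cease_operations) holds, K gives O(update_dataset).
The contrapositive of premise 3 (O(~raise_flag → ~update_dataset)) is O(update_dataset → raise_flag), and O(update_dataset) is already established, so O(raise_flag).
Premises 5, 7, 9 do not contribute to this derivation.
So O(raise_flag) holds, i.e. F(~raise_flag). The claim follows.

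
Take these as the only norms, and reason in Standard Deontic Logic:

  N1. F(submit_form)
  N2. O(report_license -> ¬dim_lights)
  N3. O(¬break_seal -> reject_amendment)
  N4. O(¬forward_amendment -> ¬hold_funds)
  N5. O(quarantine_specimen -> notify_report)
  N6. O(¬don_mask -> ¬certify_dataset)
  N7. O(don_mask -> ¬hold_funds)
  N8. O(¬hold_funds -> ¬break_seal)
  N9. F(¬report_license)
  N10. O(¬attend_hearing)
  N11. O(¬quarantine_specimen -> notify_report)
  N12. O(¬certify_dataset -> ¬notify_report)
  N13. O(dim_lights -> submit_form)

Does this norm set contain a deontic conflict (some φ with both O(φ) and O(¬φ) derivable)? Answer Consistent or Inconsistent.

Consistent

Premise 13 is O(dim_lights -> submit_form), but O(dim_lights) is not derivable from the premises, so it does not yield O(submit_form).
So O(submit_form) is not derivable, and the apparent clash with O(¬submit_form) does not arise.
A world satisfying every obligation exists (e.g. attend_hearing=false, break_seal=false, certify_dataset=true, dim_lights=false, don_mask=true, forward_amendment=false, hold_funds=false, notify_report=true, quarantine_specimen=false, reject_amendment=true, report_license=true, submit_form=false); no atom is both obligatory and forbidden, so the set is consistent.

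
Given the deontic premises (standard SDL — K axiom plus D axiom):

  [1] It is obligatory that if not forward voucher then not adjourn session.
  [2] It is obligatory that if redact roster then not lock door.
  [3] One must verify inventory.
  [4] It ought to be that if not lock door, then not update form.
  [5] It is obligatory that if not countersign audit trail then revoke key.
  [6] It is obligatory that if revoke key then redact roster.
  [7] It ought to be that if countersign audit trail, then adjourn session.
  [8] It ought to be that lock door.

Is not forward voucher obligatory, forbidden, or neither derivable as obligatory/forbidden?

Premise 8 states O(lock_door) outright.
Premise 2, O(redact_roster → ¬lock_door), contraposes to O(lock_door → ¬redact_roster); with O(lock_door) we get O(¬redact_roster).
Premise 6, O(revoke_key → redact_roster), contraposes to O(¬redact_roster → ¬revoke_key); with O(¬redact_roster) we get O(¬revoke_key).
Premise 5, O(¬countersign_audit_trail → revoke_key), contraposes to O(¬revoke_key → countersign_audit_trail); with O(¬revoke_key) we get O(countersign_audit_trail).
Applying K to premise 7 (O(countersign_audit_trail → adjourn_session)) and O(countersign_audit_trail) yields O(adjourn_session).
The contrapositive of premise 1 (O(¬forward_voucher → ¬adjourn_session)) is O(adjourn_session → forward_voucher), and O(adjourn_session) is already established, so O(forward_voucher).
Premises 3, 4 do not contribute to this derivation.
Thus O(forward_voucher), which is F(¬forward_voucher): ¬forward_voucher is forbidden.

Forbidden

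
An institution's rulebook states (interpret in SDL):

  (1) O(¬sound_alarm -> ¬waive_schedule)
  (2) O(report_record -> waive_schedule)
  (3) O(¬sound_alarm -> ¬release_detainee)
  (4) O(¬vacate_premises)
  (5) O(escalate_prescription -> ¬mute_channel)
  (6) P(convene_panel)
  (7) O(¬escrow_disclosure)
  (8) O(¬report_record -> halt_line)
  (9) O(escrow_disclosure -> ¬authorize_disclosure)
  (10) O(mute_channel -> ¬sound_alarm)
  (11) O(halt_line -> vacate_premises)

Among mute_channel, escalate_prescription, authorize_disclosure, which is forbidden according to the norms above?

mute_channel

Premise 4 states O(¬vacate_premises) outright.
The contrapositive of premise 11 (O(halt_line -> vacate_premises)) is O(¬vacate_premises -> ¬halt_line), and O(¬vacate_premises) is already established, so O(¬halt_line).
The contrapositive of premise 8 (O(¬report_record -> halt_line)) is O(¬halt_line -> report_record), and O(¬halt_line) is already established, so O(report_record).
Premise 2 is O(report_record -> waive_schedule); since O(report_record), deontic closure gives O(waive_schedule).
The contrapositive of premise 1 (O(¬sound_alarm -> ¬waive_schedule)) is O(waive_schedule -> sound_alarm), and O(waive_schedule) is already established, so O(sound_alarm).
Premise 10 is O(mute_channel -> ¬sound_alarm); contrapositively O(sound_alarm -> ¬mute_channel). Since O(sound_alarm) holds, K gives O(¬mute_channel).
So O(¬mute_channel) holds, i.e. mute_channel is forbidden. None of the other listed options is forbidden under the premises.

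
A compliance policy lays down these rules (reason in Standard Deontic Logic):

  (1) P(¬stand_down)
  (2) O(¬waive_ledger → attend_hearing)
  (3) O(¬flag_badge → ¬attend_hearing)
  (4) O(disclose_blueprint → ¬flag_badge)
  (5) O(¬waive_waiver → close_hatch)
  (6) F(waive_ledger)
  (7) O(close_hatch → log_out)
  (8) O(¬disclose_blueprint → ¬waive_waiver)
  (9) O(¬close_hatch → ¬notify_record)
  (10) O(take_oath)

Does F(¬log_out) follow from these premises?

Premise 6 is F(waive_ledger), i.e. O(¬waive_ledger).
From O(¬waive_ledger) and premise 2, O(¬waive_ledger → attend_hearing), we obtain O(attend_hearing).
Premise 3 is O(¬flag_badge → ¬attend_hearing); contrapositively O(attend_hearing → flag_badge). Since O(attend_hearing) holds, K gives O(flag_badge).
The contrapositive of premise 4 (O(disclose_blueprint → ¬flag_badge)) is O(flag_badge → ¬disclose_blueprint), and O(flag_badge) is already established, so O(¬disclose_blueprint).
Premise 8 is O(¬disclose_blueprint → ¬waive_waiver); since O(¬disclose_blueprint), deontic closure gives O(¬waive_waiver).
From O(¬waive_waiver) and premise 5, O(¬waive_waiver → close_hatch), we obtain O(close_hatch).
From O(close_hatch) and premise 7, O(close_hatch → log_out), we obtain O(log_out).
Premises 1, 9, 10 do not contribute to this derivation.
So O(log_out) holds, i.e. F(¬log_out). The claim follows.

Yes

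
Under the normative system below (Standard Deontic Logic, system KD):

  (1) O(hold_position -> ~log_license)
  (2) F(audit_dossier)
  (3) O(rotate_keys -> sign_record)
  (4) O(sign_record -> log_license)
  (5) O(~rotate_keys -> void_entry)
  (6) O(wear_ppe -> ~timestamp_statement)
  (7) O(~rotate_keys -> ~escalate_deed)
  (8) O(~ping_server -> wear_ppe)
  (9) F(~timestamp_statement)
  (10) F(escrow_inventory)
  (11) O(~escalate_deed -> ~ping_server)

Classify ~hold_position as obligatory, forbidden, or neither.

F(~timestamp_statement) at premise 9 means O(timestamp_statement).
Premise 6 is O(wear_ppe -> ~timestamp_statement); contrapositively O(timestamp_statement -> ~wear_ppe). Since O(timestamp_statement) holds, K gives O(~wear_ppe).
The contrapositive of premise 8 (O(~ping_server -> wear_ppe)) is O(~wear_ppe -> ping_server), and O(~wear_ppe) is already established, so O(ping_server).
Premise 11 is O(~escalate_deed -> ~ping_server); contrapositively O(ping_server -> escalate_deed). Since O(ping_server) holds, K gives O(escalate_deed).
Premise 7, O(~rotate_keys -> ~escalate_deed), contraposes to O(escalate_deed -> rotate_keys); with O(escalate_deed) we get O(rotate_keys).
Applying K to premise 3 (O(rotate_keys -> sign_record)) and O(rotate_keys) yields O(sign_record).
With premise 4, O(sign_record -> log_license), the K-axiom yields O(log_license).
Premise 1, O(hold_position -> ~log_license), contraposes to O(log_license -> ~hold_position); with O(log_license) we get O(~hold_position).
Premises 2, 5, 10 do not contribute to this derivation.
Hence ~hold_position is obligatory.

Obligatory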